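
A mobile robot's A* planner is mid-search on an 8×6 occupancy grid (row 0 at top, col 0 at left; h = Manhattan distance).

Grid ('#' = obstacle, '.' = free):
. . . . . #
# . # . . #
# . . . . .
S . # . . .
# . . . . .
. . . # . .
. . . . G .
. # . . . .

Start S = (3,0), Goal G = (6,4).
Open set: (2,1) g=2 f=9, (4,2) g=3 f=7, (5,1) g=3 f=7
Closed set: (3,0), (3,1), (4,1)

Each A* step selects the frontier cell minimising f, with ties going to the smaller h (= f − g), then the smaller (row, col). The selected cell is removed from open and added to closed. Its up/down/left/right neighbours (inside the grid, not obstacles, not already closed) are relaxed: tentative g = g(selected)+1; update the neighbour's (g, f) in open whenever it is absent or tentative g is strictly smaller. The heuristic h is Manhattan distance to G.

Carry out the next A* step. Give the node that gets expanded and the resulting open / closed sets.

step 1: expand (4,2) (f=7, h=4) → closed; open now [(2,1) g=2 f=9, (4,3) g=4 f=7, (5,1) g=3 f=7, (5,2) g=4 f=7]

expanded=(4,2); open=[(2,1) g=2 f=9, (4,3) g=4 f=7, (5,1) g=3 f=7, (5,2) g=4 f=7]; closed=[(3,0), (3,1), (4,1), (4,2)]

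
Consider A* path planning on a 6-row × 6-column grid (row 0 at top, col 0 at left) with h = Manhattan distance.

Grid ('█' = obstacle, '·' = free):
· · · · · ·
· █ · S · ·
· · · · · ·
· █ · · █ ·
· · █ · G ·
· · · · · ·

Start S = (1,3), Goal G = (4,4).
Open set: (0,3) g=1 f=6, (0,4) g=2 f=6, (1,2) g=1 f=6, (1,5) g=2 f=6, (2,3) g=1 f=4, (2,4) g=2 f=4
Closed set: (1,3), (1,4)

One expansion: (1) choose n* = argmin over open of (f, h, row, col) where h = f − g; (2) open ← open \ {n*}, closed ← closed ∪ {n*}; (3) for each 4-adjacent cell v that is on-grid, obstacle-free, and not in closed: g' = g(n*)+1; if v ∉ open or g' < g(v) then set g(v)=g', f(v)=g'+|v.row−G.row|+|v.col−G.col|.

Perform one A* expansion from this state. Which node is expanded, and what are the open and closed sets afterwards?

expanded=(2,4); open=[(0,3) g=1 f=6, (0,4) g=2 f=6, (1,2) g=1 f=6, (1,5) g=2 f=6, (2,3) g=1 f=4, (2,5) g=3 f=6]; closed=[(1,3), (1,4), (2,4)]

step 1: expand (2,4) (f=4, h=2) → closed; open now [(0,3) g=1 f=6, (0,4) g=2 f=6, (1,2) g=1 f=6, (1,5) g=2 f=6, (2,3) g=1 f=4, (2,5) g=3 f=6]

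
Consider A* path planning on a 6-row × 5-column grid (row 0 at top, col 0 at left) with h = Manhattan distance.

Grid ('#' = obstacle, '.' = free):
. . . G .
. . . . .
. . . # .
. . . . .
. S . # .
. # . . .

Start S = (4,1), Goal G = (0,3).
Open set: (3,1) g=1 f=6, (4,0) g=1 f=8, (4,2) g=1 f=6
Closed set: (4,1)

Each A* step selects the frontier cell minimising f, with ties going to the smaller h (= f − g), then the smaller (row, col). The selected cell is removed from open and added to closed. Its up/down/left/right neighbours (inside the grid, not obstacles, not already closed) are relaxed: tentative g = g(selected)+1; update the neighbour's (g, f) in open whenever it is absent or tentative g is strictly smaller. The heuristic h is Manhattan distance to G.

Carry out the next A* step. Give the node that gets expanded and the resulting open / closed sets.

expanded=(3,1); open=[(2,1) g=2 f=6, (3,0) g=2 f=8, (3,2) g=2 f=6, (4,0) g=1 f=8, (4,2) g=1 f=6]; closed=[(3,1), (4,1)]

step 1: expand (3,1) (f=6, h=5) → closed; open now [(2,1) g=2 f=6, (3,0) g=2 f=8, (3,2) g=2 f=6, (4,0) g=1 f=8, (4,2) g=1 f=6]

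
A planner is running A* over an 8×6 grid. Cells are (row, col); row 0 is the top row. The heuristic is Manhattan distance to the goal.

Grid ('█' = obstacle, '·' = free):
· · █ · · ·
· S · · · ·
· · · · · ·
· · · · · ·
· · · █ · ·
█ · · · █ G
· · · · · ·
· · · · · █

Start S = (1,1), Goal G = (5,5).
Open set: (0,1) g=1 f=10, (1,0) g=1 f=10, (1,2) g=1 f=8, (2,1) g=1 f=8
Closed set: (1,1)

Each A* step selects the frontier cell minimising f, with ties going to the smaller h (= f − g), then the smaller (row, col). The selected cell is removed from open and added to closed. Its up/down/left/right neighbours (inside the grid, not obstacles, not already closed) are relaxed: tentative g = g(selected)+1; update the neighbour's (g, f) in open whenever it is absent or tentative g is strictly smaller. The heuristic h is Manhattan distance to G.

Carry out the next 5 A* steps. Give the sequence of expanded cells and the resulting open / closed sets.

step 1: expand (1,2) (f=8, h=7) → closed; open now [(0,1) g=1 f=10, (1,0) g=1 f=10, (1,3) g=2 f=8, (2,1) g=1 f=8, (2,2) g=2 f=8]
step 2: expand (1,3) (f=8, h=6) → closed; open now [(0,1) g=1 f=10, (0,3) g=3 f=10, (1,0) g=1 f=10, (1,4) g=3 f=8, (2,1) g=1 f=8, (2,2) g=2 f=8, (2,3) g=3 f=8]
step 3: expand (1,4) (f=8, h=5) → closed; open now [(0,1) g=1 f=10, (0,3) g=3 f=10, (0,4) g=4 f=10, (1,0) g=1 f=10, (1,5) g=4 f=8, (2,1) g=1 f=8, (2,2) g=2 f=8, (2,3) g=3 f=8, (2,4) g=4 f=8]
step 4: expand (1,5) (f=8, h=4) → closed; open now [(0,1) g=1 f=10, (0,3) g=3 f=10, (0,4) g=4 f=10, (0,5) g=5 f=10, (1,0) g=1 f=10, (2,1) g=1 f=8, (2,2) g=2 f=8, (2,3) g=3 f=8, (2,4) g=4 f=8, (2,5) g=5 f=8]
step 5: expand (2,5) (f=8, h=3) → closed; open now [(0,1) g=1 f=10, (0,3) g=3 f=10, (0,4) g=4 f=10, (0,5) g=5 f=10, (1,0) g=1 f=10, (2,1) g=1 f=8, (2,2) g=2 f=8, (2,3) g=3 f=8, (2,4) g=4 f=8, (3,5) g=6 f=8]

order=[(1,2) → (1,3) → (1,4) → (1,5) → (2,5)]; open=[(0,1) g=1 f=10, (0,3) g=3 f=10, (0,4) g=4 f=10, (0,5) g=5 f=10, (1,0) g=1 f=10, (2,1) g=1 f=8, (2,2) g=2 f=8, (2,3) g=3 f=8, (2,4) g=4 f=8, (3,5) g=6 f=8]; closed=[(1,1), (1,2), (1,3), (1,4), (1,5), (2,5)]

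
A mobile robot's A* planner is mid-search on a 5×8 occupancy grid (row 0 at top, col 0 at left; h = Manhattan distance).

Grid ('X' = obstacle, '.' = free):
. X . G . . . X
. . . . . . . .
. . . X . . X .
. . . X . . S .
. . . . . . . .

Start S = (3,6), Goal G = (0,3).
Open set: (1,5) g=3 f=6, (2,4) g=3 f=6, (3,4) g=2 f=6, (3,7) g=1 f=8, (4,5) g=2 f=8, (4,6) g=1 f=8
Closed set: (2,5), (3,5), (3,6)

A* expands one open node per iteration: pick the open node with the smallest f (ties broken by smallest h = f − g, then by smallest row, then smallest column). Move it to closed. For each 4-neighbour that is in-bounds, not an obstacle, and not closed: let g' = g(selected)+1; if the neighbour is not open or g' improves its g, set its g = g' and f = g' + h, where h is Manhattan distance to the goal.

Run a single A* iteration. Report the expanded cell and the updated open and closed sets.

expanded=(1,5); open=[(0,5) g=4 f=6, (1,4) g=4 f=6, (1,6) g=4 f=8, (2,4) g=3 f=6, (3,4) g=2 f=6, (3,7) g=1 f=8, (4,5) g=2 f=8, (4,6) g=1 f=8]; closed=[(1,5), (2,5), (3,5), (3,6)]

step 1: expand (1,5) (f=6, h=3) → closed; open now [(0,5) g=4 f=6, (1,4) g=4 f=6, (1,6) g=4 f=8, (2,4) g=3 f=6, (3,4) g=2 f=6, (3,7) g=1 f=8, (4,5) g=2 f=8, (4,6) g=1 f=8]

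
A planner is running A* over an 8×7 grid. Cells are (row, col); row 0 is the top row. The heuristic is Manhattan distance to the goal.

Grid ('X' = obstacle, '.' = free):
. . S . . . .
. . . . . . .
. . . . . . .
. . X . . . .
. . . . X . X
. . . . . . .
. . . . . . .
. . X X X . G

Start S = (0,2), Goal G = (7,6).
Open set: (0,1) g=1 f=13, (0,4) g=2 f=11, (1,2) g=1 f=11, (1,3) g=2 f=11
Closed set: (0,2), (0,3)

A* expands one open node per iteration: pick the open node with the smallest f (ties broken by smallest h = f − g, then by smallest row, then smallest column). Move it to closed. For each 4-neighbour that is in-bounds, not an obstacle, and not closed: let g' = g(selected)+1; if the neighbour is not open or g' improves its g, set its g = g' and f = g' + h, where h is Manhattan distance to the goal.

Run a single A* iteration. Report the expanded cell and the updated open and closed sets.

step 1: expand (0,4) (f=11, h=9) → closed; open now [(0,1) g=1 f=13, (0,5) g=3 f=11, (1,2) g=1 f=11, (1,3) g=2 f=11, (1,4) g=3 f=11]

expanded=(0,4); open=[(0,1) g=1 f=13, (0,5) g=3 f=11, (1,2) g=1 f=11, (1,3) g=2 f=11, (1,4) g=3 f=11]; closed=[(0,2), (0,3), (0,4)]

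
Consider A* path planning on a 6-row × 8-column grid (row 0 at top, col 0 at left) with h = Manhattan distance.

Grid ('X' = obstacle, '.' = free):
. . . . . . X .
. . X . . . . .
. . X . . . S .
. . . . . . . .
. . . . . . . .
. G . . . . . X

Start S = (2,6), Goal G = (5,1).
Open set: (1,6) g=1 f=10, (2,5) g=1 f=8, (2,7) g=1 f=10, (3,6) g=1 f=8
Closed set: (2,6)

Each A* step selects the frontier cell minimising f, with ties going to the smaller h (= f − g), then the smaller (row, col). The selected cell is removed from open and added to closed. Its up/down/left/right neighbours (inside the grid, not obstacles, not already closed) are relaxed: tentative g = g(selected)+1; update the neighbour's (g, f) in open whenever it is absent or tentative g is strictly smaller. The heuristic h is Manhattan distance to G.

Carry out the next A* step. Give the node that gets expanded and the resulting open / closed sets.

expanded=(2,5); open=[(1,5) g=2 f=10, (1,6) g=1 f=10, (2,4) g=2 f=8, (2,7) g=1 f=10, (3,5) g=2 f=8, (3,6) g=1 f=8]; closed=[(2,5), (2,6)]

step 1: expand (2,5) (f=8, h=7) → closed; open now [(1,5) g=2 f=10, (1,6) g=1 f=10, (2,4) g=2 f=8, (2,7) g=1 f=10, (3,5) g=2 f=8, (3,6) g=1 f=8]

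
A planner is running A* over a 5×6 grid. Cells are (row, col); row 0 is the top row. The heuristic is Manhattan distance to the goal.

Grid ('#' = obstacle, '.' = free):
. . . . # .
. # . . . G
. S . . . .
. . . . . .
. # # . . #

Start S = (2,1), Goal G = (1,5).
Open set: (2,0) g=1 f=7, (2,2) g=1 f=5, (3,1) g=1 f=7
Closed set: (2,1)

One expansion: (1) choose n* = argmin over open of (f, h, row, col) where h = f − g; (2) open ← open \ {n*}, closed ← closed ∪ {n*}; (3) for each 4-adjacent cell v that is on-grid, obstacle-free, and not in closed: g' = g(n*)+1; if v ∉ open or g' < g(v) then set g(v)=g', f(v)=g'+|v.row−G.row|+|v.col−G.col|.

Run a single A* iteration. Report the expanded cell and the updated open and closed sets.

step 1: expand (2,2) (f=5, h=4) → closed; open now [(1,2) g=2 f=5, (2,0) g=1 f=7, (2,3) g=2 f=5, (3,1) g=1 f=7, (3,2) g=2 f=7]

expanded=(2,2); open=[(1,2) g=2 f=5, (2,0) g=1 f=7, (2,3) g=2 f=5, (3,1) g=1 f=7, (3,2) g=2 f=7]; closed=[(2,1), (2,2)]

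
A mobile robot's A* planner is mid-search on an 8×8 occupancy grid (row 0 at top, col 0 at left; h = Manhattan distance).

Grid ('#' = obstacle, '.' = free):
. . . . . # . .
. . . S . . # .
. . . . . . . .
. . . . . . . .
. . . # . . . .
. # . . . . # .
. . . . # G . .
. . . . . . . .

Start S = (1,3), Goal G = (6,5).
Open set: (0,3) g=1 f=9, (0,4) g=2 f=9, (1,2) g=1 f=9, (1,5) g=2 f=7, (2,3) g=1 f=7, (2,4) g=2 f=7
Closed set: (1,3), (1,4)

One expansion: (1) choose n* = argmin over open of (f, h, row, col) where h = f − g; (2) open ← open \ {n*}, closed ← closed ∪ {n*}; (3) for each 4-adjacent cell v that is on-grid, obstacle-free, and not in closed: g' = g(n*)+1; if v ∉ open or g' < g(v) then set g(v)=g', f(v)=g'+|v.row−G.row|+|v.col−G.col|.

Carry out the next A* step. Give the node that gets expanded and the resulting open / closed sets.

step 1: expand (1,5) (f=7, h=5) → closed; open now [(0,3) g=1 f=9, (0,4) g=2 f=9, (1,2) g=1 f=9, (2,3) g=1 f=7, (2,4) g=2 f=7, (2,5) g=3 f=7]

expanded=(1,5); open=[(0,3) g=1 f=9, (0,4) g=2 f=9, (1,2) g=1 f=9, (2,3) g=1 f=7, (2,4) g=2 f=7, (2,5) g=3 f=7]; closed=[(1,3), (1,4), (1,5)]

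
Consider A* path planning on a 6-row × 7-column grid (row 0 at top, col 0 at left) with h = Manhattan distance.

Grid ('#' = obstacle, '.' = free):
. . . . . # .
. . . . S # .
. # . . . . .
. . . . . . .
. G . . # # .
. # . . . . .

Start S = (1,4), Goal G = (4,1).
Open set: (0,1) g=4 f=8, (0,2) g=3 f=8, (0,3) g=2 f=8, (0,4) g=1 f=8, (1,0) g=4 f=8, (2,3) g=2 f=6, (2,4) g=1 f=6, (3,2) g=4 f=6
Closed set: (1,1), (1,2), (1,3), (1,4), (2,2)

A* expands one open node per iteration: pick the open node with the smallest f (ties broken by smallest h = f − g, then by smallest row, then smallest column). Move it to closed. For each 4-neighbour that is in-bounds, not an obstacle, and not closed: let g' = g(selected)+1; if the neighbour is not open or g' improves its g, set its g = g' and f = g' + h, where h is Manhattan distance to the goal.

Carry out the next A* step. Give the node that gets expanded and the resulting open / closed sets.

expanded=(3,2); open=[(0,1) g=4 f=8, (0,2) g=3 f=8, (0,3) g=2 f=8, (0,4) g=1 f=8, (1,0) g=4 f=8, (2,3) g=2 f=6, (2,4) g=1 f=6, (3,1) g=5 f=6, (3,3) g=5 f=8, (4,2) g=5 f=6]; closed=[(1,1), (1,2), (1,3), (1,4), (2,2), (3,2)]

step 1: expand (3,2) (f=6, h=2) → closed; open now [(0,1) g=4 f=8, (0,2) g=3 f=8, (0,3) g=2 f=8, (0,4) g=1 f=8, (1,0) g=4 f=8, (2,3) g=2 f=6, (2,4) g=1 f=6, (3,1) g=5 f=6, (3,3) g=5 f=8, (4,2) g=5 f=6]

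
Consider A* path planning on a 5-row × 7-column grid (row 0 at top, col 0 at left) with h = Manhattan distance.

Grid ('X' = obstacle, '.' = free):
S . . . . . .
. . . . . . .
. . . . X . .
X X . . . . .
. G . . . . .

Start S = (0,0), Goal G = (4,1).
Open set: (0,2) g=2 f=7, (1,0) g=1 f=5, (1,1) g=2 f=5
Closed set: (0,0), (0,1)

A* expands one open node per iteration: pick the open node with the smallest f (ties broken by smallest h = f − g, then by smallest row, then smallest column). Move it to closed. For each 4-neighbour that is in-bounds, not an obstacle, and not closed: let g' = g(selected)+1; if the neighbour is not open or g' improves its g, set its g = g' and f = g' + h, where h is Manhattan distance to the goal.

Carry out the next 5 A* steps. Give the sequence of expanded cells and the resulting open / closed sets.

step 1: expand (1,1) (f=5, h=3) → closed; open now [(0,2) g=2 f=7, (1,0) g=1 f=5, (1,2) g=3 f=7, (2,1) g=3 f=5]
step 2: expand (2,1) (f=5, h=2) → closed; open now [(0,2) g=2 f=7, (1,0) g=1 f=5, (1,2) g=3 f=7, (2,0) g=4 f=7, (2,2) g=4 f=7]
step 3: expand (1,0) (f=5, h=4) → closed; open now [(0,2) g=2 f=7, (1,2) g=3 f=7, (2,0) g=2 f=5, (2,2) g=4 f=7]
step 4: expand (2,0) (f=5, h=3) → closed; open now [(0,2) g=2 f=7, (1,2) g=3 f=7, (2,2) g=4 f=7]
step 5: expand (2,2) (f=7, h=3) → closed; open now [(0,2) g=2 f=7, (1,2) g=3 f=7, (2,3) g=5 f=9, (3,2) g=5 f=7]

order=[(1,1) → (2,1) → (1,0) → (2,0) → (2,2)]; open=[(0,2) g=2 f=7, (1,2) g=3 f=7, (2,3) g=5 f=9, (3,2) g=5 f=7]; closed=[(0,0), (0,1), (1,0), (1,1), (2,0), (2,1), (2,2)]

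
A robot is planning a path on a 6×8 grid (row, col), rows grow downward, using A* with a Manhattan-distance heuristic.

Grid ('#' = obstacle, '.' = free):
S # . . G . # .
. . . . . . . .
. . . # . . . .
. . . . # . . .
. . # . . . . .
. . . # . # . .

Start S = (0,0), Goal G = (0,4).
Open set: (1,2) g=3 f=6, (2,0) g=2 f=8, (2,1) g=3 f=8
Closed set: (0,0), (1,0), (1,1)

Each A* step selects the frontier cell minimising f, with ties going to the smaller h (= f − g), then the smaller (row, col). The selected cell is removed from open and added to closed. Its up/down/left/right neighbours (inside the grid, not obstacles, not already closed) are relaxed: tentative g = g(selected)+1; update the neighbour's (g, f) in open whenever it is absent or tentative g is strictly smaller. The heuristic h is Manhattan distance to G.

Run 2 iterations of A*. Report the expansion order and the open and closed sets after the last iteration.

step 1: expand (1,2) (f=6, h=3) → closed; open now [(0,2) g=4 f=6, (1,3) g=4 f=6, (2,0) g=2 f=8, (2,1) g=3 f=8, (2,2) g=4 f=8]
step 2: expand (0,2) (f=6, h=2) → closed; open now [(0,3) g=5 f=6, (1,3) g=4 f=6, (2,0) g=2 f=8, (2,1) g=3 f=8, (2,2) g=4 f=8]

order=[(1,2) → (0,2)]; open=[(0,3) g=5 f=6, (1,3) g=4 f=6, (2,0) g=2 f=8, (2,1) g=3 f=8, (2,2) g=4 f=8]; closed=[(0,0), (0,2), (1,0), (1,1), (1,2)]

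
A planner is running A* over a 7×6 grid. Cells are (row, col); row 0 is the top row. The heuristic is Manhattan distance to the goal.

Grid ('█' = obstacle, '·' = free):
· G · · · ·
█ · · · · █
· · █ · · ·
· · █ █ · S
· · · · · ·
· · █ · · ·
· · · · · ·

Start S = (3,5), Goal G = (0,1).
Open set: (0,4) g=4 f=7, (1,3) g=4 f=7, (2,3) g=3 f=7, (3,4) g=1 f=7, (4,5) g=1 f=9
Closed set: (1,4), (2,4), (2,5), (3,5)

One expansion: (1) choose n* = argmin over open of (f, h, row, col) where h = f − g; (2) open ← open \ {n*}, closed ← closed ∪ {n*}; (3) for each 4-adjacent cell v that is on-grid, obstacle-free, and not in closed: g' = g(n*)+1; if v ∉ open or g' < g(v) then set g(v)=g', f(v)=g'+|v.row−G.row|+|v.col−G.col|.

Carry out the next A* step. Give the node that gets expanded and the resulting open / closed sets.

step 1: expand (0,4) (f=7, h=3) → closed; open now [(0,3) g=5 f=7, (0,5) g=5 f=9, (1,3) g=4 f=7, (2,3) g=3 f=7, (3,4) g=1 f=7, (4,5) g=1 f=9]

expanded=(0,4); open=[(0,3) g=5 f=7, (0,5) g=5 f=9, (1,3) g=4 f=7, (2,3) g=3 f=7, (3,4) g=1 f=7, (4,5) g=1 f=9]; closed=[(0,4), (1,4), (2,4), (2,5), (3,5)]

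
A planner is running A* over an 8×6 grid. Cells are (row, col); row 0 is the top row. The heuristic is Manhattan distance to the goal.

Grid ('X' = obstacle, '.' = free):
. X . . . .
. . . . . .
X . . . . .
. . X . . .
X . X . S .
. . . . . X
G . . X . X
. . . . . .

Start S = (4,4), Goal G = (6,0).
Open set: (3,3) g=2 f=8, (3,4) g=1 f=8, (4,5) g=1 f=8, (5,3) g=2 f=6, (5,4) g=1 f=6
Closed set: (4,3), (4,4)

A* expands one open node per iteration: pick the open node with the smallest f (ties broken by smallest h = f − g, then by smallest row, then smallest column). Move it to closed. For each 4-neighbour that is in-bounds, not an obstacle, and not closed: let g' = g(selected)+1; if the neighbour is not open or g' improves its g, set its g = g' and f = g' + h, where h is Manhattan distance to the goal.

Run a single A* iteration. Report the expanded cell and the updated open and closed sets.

expanded=(5,3); open=[(3,3) g=2 f=8, (3,4) g=1 f=8, (4,5) g=1 f=8, (5,2) g=3 f=6, (5,4) g=1 f=6]; closed=[(4,3), (4,4), (5,3)]

step 1: expand (5,3) (f=6, h=4) → closed; open now [(3,3) g=2 f=8, (3,4) g=1 f=8, (4,5) g=1 f=8, (5,2) g=3 f=6, (5,4) g=1 f=6]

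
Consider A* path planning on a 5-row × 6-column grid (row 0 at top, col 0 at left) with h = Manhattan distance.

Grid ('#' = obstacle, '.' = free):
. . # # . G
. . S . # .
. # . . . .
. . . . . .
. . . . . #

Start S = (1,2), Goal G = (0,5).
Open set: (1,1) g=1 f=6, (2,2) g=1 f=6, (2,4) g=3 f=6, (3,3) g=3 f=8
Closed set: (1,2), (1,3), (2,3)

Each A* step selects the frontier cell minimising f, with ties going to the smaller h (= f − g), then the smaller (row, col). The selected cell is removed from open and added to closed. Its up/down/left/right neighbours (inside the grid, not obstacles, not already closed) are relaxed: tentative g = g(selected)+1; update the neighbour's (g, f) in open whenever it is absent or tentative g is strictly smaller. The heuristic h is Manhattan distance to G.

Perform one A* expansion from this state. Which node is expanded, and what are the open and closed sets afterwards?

step 1: expand (2,4) (f=6, h=3) → closed; open now [(1,1) g=1 f=6, (2,2) g=1 f=6, (2,5) g=4 f=6, (3,3) g=3 f=8, (3,4) g=4 f=8]

expanded=(2,4); open=[(1,1) g=1 f=6, (2,2) g=1 f=6, (2,5) g=4 f=6, (3,3) g=3 f=8, (3,4) g=4 f=8]; closed=[(1,2), (1,3), (2,3), (2,4)]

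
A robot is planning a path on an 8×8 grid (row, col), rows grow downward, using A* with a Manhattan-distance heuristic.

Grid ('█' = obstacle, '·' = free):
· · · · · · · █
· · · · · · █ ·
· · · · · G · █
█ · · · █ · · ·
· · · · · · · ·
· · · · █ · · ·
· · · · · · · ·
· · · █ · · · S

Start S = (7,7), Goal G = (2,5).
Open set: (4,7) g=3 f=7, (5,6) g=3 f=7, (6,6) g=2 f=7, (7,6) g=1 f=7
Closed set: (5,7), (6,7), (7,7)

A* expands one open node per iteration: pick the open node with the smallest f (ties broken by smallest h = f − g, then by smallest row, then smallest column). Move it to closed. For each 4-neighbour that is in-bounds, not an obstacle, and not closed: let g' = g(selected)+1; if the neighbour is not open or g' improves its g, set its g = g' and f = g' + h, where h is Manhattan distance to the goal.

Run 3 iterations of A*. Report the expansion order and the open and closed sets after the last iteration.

order=[(4,7) → (3,7) → (3,6)]; open=[(2,6) g=6 f=7, (3,5) g=6 f=7, (4,6) g=4 f=7, (5,6) g=3 f=7, (6,6) g=2 f=7, (7,6) g=1 f=7]; closed=[(3,6), (3,7), (4,7), (5,7), (6,7), (7,7)]

step 1: expand (4,7) (f=7, h=4) → closed; open now [(3,7) g=4 f=7, (4,6) g=4 f=7, (5,6) g=3 f=7, (6,6) g=2 f=7, (7,6) g=1 f=7]
step 2: expand (3,7) (f=7, h=3) → closed; open now [(3,6) g=5 f=7, (4,6) g=4 f=7, (5,6) g=3 f=7, (6,6) g=2 f=7, (7,6) g=1 f=7]
step 3: expand (3,6) (f=7, h=2) → closed; open now [(2,6) g=6 f=7, (3,5) g=6 f=7, (4,6) g=4 f=7, (5,6) g=3 f=7, (6,6) g=2 f=7, (7,6) g=1 f=7]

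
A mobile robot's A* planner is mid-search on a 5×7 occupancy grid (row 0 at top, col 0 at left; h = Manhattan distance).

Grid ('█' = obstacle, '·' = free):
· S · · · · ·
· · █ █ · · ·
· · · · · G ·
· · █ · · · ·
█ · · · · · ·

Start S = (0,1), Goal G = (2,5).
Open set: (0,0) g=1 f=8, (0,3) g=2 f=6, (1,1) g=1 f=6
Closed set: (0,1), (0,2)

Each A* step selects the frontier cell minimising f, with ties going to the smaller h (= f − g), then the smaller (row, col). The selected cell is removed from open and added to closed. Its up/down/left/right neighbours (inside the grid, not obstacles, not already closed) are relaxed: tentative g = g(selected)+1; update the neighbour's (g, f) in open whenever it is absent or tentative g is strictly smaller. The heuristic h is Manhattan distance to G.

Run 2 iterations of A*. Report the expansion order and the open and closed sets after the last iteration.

order=[(0,3) → (0,4)]; open=[(0,0) g=1 f=8, (0,5) g=4 f=6, (1,1) g=1 f=6, (1,4) g=4 f=6]; closed=[(0,1), (0,2), (0,3), (0,4)]

step 1: expand (0,3) (f=6, h=4) → closed; open now [(0,0) g=1 f=8, (0,4) g=3 f=6, (1,1) g=1 f=6]
step 2: expand (0,4) (f=6, h=3) → closed; open now [(0,0) g=1 f=8, (0,5) g=4 f=6, (1,1) g=1 f=6, (1,4) g=4 f=6]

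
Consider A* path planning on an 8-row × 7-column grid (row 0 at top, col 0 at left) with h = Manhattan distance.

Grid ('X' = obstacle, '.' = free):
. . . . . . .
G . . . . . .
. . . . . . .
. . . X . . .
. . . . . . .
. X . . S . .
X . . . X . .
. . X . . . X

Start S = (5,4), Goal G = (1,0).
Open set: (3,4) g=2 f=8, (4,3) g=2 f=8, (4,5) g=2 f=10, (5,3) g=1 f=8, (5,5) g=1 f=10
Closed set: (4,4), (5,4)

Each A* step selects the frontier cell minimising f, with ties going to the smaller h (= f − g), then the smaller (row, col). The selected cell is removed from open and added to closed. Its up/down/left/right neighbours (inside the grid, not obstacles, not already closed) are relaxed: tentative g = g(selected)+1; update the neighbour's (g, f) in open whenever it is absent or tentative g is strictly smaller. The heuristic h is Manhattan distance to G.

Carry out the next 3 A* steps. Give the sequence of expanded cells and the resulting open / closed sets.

order=[(3,4) → (2,4) → (1,4)]; open=[(0,4) g=5 f=10, (1,3) g=5 f=8, (1,5) g=5 f=10, (2,3) g=4 f=8, (2,5) g=4 f=10, (3,5) g=3 f=10, (4,3) g=2 f=8, (4,5) g=2 f=10, (5,3) g=1 f=8, (5,5) g=1 f=10]; closed=[(1,4), (2,4), (3,4), (4,4), (5,4)]

step 1: expand (3,4) (f=8, h=6) → closed; open now [(2,4) g=3 f=8, (3,5) g=3 f=10, (4,3) g=2 f=8, (4,5) g=2 f=10, (5,3) g=1 f=8, (5,5) g=1 f=10]
step 2: expand (2,4) (f=8, h=5) → closed; open now [(1,4) g=4 f=8, (2,3) g=4 f=8, (2,5) g=4 f=10, (3,5) g=3 f=10, (4,3) g=2 f=8, (4,5) g=2 f=10, (5,3) g=1 f=8, (5,5) g=1 f=10]
step 3: expand (1,4) (f=8, h=4) → closed; open now [(0,4) g=5 f=10, (1,3) g=5 f=8, (1,5) g=5 f=10, (2,3) g=4 f=8, (2,5) g=4 f=10, (3,5) g=3 f=10, (4,3) g=2 f=8, (4,5) g=2 f=10, (5,3) g=1 f=8, (5,5) g=1 f=10]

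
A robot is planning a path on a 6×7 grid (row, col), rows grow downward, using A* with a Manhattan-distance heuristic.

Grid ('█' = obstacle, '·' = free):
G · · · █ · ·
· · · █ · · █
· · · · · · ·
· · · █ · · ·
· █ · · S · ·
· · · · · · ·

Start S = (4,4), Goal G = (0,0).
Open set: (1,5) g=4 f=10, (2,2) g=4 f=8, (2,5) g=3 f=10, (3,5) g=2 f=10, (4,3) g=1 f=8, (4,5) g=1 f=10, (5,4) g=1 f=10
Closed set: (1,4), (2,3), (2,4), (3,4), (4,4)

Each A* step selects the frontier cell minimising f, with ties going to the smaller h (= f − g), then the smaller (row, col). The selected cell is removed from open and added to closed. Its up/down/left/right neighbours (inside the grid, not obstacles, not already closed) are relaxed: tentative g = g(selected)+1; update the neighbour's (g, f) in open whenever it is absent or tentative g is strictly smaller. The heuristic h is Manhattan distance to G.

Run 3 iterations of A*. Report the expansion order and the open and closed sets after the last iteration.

step 1: expand (2,2) (f=8, h=4) → closed; open now [(1,2) g=5 f=8, (1,5) g=4 f=10, (2,1) g=5 f=8, (2,5) g=3 f=10, (3,2) g=5 f=10, (3,5) g=2 f=10, (4,3) g=1 f=8, (4,5) g=1 f=10, (5,4) g=1 f=10]
step 2: expand (1,2) (f=8, h=3) → closed; open now [(0,2) g=6 f=8, (1,1) g=6 f=8, (1,5) g=4 f=10, (2,1) g=5 f=8, (2,5) g=3 f=10, (3,2) g=5 f=10, (3,5) g=2 f=10, (4,3) g=1 f=8, (4,5) g=1 f=10, (5,4) g=1 f=10]
step 3: expand (0,2) (f=8, h=2) → closed; open now [(0,1) g=7 f=8, (0,3) g=7 f=10, (1,1) g=6 f=8, (1,5) g=4 f=10, (2,1) g=5 f=8, (2,5) g=3 f=10, (3,2) g=5 f=10, (3,5) g=2 f=10, (4,3) g=1 f=8, (4,5) g=1 f=10, (5,4) g=1 f=10]

order=[(2,2) → (1,2) → (0,2)]; open=[(0,1) g=7 f=8, (0,3) g=7 f=10, (1,1) g=6 f=8, (1,5) g=4 f=10, (2,1) g=5 f=8, (2,5) g=3 f=10, (3,2) g=5 f=10, (3,5) g=2 f=10, (4,3) g=1 f=8, (4,5) g=1 f=10, (5,4) g=1 f=10]; closed=[(0,2), (1,2), (1,4), (2,2), (2,3), (2,4), (3,4), (4,4)]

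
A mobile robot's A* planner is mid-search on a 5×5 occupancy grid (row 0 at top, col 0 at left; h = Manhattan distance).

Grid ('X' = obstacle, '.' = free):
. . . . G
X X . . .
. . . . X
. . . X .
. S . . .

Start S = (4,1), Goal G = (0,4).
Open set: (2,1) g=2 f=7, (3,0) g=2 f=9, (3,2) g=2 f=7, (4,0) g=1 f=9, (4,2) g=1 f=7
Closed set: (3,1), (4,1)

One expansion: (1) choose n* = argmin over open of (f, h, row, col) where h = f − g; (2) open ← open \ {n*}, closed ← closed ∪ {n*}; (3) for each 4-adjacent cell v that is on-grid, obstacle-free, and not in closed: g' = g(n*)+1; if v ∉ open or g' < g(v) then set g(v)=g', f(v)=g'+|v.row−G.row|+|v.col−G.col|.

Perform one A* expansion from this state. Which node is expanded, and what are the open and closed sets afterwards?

expanded=(2,1); open=[(2,0) g=3 f=9, (2,2) g=3 f=7, (3,0) g=2 f=9, (3,2) g=2 f=7, (4,0) g=1 f=9, (4,2) g=1 f=7]; closed=[(2,1), (3,1), (4,1)]

step 1: expand (2,1) (f=7, h=5) → closed; open now [(2,0) g=3 f=9, (2,2) g=3 f=7, (3,0) g=2 f=9, (3,2) g=2 f=7, (4,0) g=1 f=9, (4,2) g=1 f=7]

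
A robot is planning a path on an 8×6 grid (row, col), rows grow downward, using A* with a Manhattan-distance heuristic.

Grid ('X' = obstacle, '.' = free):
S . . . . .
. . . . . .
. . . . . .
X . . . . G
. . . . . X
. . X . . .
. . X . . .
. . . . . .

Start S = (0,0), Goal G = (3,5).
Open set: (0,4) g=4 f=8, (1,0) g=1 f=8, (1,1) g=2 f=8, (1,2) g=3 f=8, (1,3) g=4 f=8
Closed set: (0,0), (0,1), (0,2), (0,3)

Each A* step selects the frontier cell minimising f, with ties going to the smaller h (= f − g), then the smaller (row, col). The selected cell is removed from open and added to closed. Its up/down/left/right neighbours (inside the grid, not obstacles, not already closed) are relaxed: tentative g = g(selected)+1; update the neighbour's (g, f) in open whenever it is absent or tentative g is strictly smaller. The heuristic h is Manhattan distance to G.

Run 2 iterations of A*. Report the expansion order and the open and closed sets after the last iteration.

step 1: expand (0,4) (f=8, h=4) → closed; open now [(0,5) g=5 f=8, (1,0) g=1 f=8, (1,1) g=2 f=8, (1,2) g=3 f=8, (1,3) g=4 f=8, (1,4) g=5 f=8]
step 2: expand (0,5) (f=8, h=3) → closed; open now [(1,0) g=1 f=8, (1,1) g=2 f=8, (1,2) g=3 f=8, (1,3) g=4 f=8, (1,4) g=5 f=8, (1,5) g=6 f=8]

order=[(0,4) → (0,5)]; open=[(1,0) g=1 f=8, (1,1) g=2 f=8, (1,2) g=3 f=8, (1,3) g=4 f=8, (1,4) g=5 f=8, (1,5) g=6 f=8]; closed=[(0,0), (0,1), (0,2), (0,3), (0,4), (0,5)]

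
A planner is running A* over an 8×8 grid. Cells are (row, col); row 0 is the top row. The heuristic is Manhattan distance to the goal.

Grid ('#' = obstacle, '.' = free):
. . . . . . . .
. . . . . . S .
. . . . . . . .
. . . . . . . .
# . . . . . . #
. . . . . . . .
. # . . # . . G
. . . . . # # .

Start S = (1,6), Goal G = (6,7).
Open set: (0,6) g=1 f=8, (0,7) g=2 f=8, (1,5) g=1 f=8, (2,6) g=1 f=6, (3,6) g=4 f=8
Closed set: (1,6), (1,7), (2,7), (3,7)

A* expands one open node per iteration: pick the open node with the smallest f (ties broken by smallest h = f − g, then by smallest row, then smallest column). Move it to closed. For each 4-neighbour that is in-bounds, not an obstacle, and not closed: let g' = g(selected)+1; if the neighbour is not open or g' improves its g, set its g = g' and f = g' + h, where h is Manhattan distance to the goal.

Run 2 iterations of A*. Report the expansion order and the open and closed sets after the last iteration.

order=[(2,6) → (3,6)]; open=[(0,6) g=1 f=8, (0,7) g=2 f=8, (1,5) g=1 f=8, (2,5) g=2 f=8, (3,5) g=3 f=8, (4,6) g=3 f=6]; closed=[(1,6), (1,7), (2,6), (2,7), (3,6), (3,7)]

step 1: expand (2,6) (f=6, h=5) → closed; open now [(0,6) g=1 f=8, (0,7) g=2 f=8, (1,5) g=1 f=8, (2,5) g=2 f=8, (3,6) g=2 f=6]
step 2: expand (3,6) (f=6, h=4) → closed; open now [(0,6) g=1 f=8, (0,7) g=2 f=8, (1,5) g=1 f=8, (2,5) g=2 f=8, (3,5) g=3 f=8, (4,6) g=3 f=6]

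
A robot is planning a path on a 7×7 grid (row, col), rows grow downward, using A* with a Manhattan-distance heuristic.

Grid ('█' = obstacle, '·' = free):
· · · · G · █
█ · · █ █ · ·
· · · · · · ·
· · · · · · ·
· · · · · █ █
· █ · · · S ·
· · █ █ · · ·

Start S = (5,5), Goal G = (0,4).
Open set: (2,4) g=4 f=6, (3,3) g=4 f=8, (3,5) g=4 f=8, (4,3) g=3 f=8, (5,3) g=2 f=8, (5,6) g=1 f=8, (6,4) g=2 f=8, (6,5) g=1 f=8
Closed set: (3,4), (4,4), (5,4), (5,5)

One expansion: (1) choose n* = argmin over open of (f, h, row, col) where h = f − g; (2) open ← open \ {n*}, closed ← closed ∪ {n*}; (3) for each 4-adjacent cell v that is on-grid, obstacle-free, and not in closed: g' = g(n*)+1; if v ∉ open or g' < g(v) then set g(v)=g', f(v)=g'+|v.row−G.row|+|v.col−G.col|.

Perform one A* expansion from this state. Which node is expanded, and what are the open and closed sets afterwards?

expanded=(2,4); open=[(2,3) g=5 f=8, (2,5) g=5 f=8, (3,3) g=4 f=8, (3,5) g=4 f=8, (4,3) g=3 f=8, (5,3) g=2 f=8, (5,6) g=1 f=8, (6,4) g=2 f=8, (6,5) g=1 f=8]; closed=[(2,4), (3,4), (4,4), (5,4), (5,5)]

step 1: expand (2,4) (f=6, h=2) → closed; open now [(2,3) g=5 f=8, (2,5) g=5 f=8, (3,3) g=4 f=8, (3,5) g=4 f=8, (4,3) g=3 f=8, (5,3) g=2 f=8, (5,6) g=1 f=8, (6,4) g=2 f=8, (6,5) g=1 f=8]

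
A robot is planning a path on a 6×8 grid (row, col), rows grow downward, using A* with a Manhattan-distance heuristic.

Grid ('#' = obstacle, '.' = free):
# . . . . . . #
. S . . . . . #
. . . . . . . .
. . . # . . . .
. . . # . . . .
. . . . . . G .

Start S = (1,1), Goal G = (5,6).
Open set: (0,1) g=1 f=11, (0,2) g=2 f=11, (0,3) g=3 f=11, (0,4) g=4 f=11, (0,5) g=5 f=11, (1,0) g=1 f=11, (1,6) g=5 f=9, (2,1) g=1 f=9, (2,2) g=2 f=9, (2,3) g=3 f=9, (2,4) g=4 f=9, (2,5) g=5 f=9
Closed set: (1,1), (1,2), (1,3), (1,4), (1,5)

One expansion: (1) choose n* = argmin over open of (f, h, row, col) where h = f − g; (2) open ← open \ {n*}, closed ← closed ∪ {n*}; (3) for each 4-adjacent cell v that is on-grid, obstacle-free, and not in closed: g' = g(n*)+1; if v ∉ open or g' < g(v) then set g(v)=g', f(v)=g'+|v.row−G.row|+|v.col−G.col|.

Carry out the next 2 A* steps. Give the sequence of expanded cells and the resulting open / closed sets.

order=[(1,6) → (2,6)]; open=[(0,1) g=1 f=11, (0,2) g=2 f=11, (0,3) g=3 f=11, (0,4) g=4 f=11, (0,5) g=5 f=11, (0,6) g=6 f=11, (1,0) g=1 f=11, (2,1) g=1 f=9, (2,2) g=2 f=9, (2,3) g=3 f=9, (2,4) g=4 f=9, (2,5) g=5 f=9, (2,7) g=7 f=11, (3,6) g=7 f=9]; closed=[(1,1), (1,2), (1,3), (1,4), (1,5), (1,6), (2,6)]

step 1: expand (1,6) (f=9, h=4) → closed; open now [(0,1) g=1 f=11, (0,2) g=2 f=11, (0,3) g=3 f=11, (0,4) g=4 f=11, (0,5) g=5 f=11, (0,6) g=6 f=11, (1,0) g=1 f=11, (2,1) g=1 f=9, (2,2) g=2 f=9, (2,3) g=3 f=9, (2,4) g=4 f=9, (2,5) g=5 f=9, (2,6) g=6 f=9]
step 2: expand (2,6) (f=9, h=3) → closed; open now [(0,1) g=1 f=11, (0,2) g=2 f=11, (0,3) g=3 f=11, (0,4) g=4 f=11, (0,5) g=5 f=11, (0,6) g=6 f=11, (1,0) g=1 f=11, (2,1) g=1 f=9, (2,2) g=2 f=9, (2,3) g=3 f=9, (2,4) g=4 f=9, (2,5) g=5 f=9, (2,7) g=7 f=11, (3,6) g=7 f=9]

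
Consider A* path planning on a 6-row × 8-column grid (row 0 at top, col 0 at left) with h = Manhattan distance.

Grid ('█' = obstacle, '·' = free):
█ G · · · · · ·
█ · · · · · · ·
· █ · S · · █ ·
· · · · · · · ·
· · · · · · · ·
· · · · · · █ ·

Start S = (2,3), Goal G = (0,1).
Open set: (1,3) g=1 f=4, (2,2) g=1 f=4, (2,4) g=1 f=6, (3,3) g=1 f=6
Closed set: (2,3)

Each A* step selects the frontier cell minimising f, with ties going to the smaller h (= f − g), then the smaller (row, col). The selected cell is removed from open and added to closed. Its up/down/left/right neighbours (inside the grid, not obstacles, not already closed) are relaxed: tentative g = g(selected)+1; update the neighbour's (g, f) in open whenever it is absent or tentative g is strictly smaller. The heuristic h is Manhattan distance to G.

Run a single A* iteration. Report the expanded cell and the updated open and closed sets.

step 1: expand (1,3) (f=4, h=3) → closed; open now [(0,3) g=2 f=4, (1,2) g=2 f=4, (1,4) g=2 f=6, (2,2) g=1 f=4, (2,4) g=1 f=6, (3,3) g=1 f=6]

expanded=(1,3); open=[(0,3) g=2 f=4, (1,2) g=2 f=4, (1,4) g=2 f=6, (2,2) g=1 f=4, (2,4) g=1 f=6, (3,3) g=1 f=6]; closed=[(1,3), (2,3)]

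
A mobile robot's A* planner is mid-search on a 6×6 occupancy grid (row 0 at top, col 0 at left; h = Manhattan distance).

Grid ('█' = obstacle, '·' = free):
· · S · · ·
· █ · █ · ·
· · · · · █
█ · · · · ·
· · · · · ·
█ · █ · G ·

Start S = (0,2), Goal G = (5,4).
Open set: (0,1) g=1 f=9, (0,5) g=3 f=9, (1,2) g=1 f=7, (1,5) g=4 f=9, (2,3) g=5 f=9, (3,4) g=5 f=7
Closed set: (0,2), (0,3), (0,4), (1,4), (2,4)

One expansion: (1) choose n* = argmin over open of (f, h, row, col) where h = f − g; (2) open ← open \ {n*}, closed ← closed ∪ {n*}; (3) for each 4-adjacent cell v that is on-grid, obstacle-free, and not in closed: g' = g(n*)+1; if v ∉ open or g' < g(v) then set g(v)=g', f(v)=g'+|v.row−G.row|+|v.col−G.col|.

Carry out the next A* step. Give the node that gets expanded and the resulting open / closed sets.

expanded=(3,4); open=[(0,1) g=1 f=9, (0,5) g=3 f=9, (1,2) g=1 f=7, (1,5) g=4 f=9, (2,3) g=5 f=9, (3,3) g=6 f=9, (3,5) g=6 f=9, (4,4) g=6 f=7]; closed=[(0,2), (0,3), (0,4), (1,4), (2,4), (3,4)]

step 1: expand (3,4) (f=7, h=2) → closed; open now [(0,1) g=1 f=9, (0,5) g=3 f=9, (1,2) g=1 f=7, (1,5) g=4 f=9, (2,3) g=5 f=9, (3,3) g=6 f=9, (3,5) g=6 f=9, (4,4) g=6 f=7]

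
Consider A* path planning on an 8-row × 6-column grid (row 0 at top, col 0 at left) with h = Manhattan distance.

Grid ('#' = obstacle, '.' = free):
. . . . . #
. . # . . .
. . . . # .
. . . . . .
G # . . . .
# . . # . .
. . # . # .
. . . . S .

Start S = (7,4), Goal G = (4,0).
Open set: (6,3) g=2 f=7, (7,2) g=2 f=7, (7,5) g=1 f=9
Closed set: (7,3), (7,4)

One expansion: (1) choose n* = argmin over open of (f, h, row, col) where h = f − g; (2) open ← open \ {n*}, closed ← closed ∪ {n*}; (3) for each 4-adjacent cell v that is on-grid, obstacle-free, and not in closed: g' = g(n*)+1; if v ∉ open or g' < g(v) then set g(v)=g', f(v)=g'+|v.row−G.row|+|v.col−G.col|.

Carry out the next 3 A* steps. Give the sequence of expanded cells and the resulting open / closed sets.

step 1: expand (6,3) (f=7, h=5) → closed; open now [(7,2) g=2 f=7, (7,5) g=1 f=9]
step 2: expand (7,2) (f=7, h=5) → closed; open now [(7,1) g=3 f=7, (7,5) g=1 f=9]
step 3: expand (7,1) (f=7, h=4) → closed; open now [(6,1) g=4 f=7, (7,0) g=4 f=7, (7,5) g=1 f=9]

order=[(6,3) → (7,2) → (7,1)]; open=[(6,1) g=4 f=7, (7,0) g=4 f=7, (7,5) g=1 f=9]; closed=[(6,3), (7,1), (7,2), (7,3), (7,4)]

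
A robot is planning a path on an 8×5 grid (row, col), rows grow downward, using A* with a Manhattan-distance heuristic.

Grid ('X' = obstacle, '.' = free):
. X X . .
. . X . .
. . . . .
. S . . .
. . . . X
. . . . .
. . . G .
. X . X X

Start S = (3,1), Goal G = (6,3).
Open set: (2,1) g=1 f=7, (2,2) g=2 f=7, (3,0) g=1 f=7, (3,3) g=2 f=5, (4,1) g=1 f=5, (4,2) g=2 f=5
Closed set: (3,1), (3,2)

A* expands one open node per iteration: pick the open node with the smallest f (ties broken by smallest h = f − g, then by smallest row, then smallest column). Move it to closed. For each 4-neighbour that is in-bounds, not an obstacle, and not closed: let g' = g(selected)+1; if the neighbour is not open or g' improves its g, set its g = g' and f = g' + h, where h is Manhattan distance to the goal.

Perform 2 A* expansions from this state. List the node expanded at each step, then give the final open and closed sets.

order=[(3,3) → (4,3)]; open=[(2,1) g=1 f=7, (2,2) g=2 f=7, (2,3) g=3 f=7, (3,0) g=1 f=7, (3,4) g=3 f=7, (4,1) g=1 f=5, (4,2) g=2 f=5, (5,3) g=4 f=5]; closed=[(3,1), (3,2), (3,3), (4,3)]

step 1: expand (3,3) (f=5, h=3) → closed; open now [(2,1) g=1 f=7, (2,2) g=2 f=7, (2,3) g=3 f=7, (3,0) g=1 f=7, (3,4) g=3 f=7, (4,1) g=1 f=5, (4,2) g=2 f=5, (4,3) g=3 f=5]
step 2: expand (4,3) (f=5, h=2) → closed; open now [(2,1) g=1 f=7, (2,2) g=2 f=7, (2,3) g=3 f=7, (3,0) g=1 f=7, (3,4) g=3 f=7, (4,1) g=1 f=5, (4,2) g=2 f=5, (5,3) g=4 f=5]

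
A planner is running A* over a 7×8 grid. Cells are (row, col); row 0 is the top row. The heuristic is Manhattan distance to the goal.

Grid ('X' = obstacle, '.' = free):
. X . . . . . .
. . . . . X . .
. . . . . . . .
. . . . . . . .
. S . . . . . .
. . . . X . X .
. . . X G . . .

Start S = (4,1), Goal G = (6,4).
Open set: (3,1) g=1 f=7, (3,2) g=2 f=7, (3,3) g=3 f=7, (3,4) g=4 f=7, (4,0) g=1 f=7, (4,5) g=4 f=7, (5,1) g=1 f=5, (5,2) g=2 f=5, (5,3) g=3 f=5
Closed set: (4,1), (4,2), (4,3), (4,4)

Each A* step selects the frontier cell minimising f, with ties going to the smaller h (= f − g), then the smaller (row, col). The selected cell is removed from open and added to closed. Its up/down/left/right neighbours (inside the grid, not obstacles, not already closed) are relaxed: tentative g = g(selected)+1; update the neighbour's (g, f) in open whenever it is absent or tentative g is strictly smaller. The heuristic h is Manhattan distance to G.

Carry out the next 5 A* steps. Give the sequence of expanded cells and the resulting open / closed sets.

step 1: expand (5,3) (f=5, h=2) → closed; open now [(3,1) g=1 f=7, (3,2) g=2 f=7, (3,3) g=3 f=7, (3,4) g=4 f=7, (4,0) g=1 f=7, (4,5) g=4 f=7, (5,1) g=1 f=5, (5,2) g=2 f=5]
step 2: expand (5,2) (f=5, h=3) → closed; open now [(3,1) g=1 f=7, (3,2) g=2 f=7, (3,3) g=3 f=7, (3,4) g=4 f=7, (4,0) g=1 f=7, (4,5) g=4 f=7, (5,1) g=1 f=5, (6,2) g=3 f=5]
step 3: expand (6,2) (f=5, h=2) → closed; open now [(3,1) g=1 f=7, (3,2) g=2 f=7, (3,3) g=3 f=7, (3,4) g=4 f=7, (4,0) g=1 f=7, (4,5) g=4 f=7, (5,1) g=1 f=5, (6,1) g=4 f=7]
step 4: expand (5,1) (f=5, h=4) → closed; open now [(3,1) g=1 f=7, (3,2) g=2 f=7, (3,3) g=3 f=7, (3,4) g=4 f=7, (4,0) g=1 f=7, (4,5) g=4 f=7, (5,0) g=2 f=7, (6,1) g=2 f=5]
step 5: expand (6,1) (f=5, h=3) → closed; open now [(3,1) g=1 f=7, (3,2) g=2 f=7, (3,3) g=3 f=7, (3,4) g=4 f=7, (4,0) g=1 f=7, (4,5) g=4 f=7, (5,0) g=2 f=7, (6,0) g=3 f=7]

order=[(5,3) → (5,2) → (6,2) → (5,1) → (6,1)]; open=[(3,1) g=1 f=7, (3,2) g=2 f=7, (3,3) g=3 f=7, (3,4) g=4 f=7, (4,0) g=1 f=7, (4,5) g=4 f=7, (5,0) g=2 f=7, (6,0) g=3 f=7]; closed=[(4,1), (4,2), (4,3), (4,4), (5,1), (5,2), (5,3), (6,1), (6,2)]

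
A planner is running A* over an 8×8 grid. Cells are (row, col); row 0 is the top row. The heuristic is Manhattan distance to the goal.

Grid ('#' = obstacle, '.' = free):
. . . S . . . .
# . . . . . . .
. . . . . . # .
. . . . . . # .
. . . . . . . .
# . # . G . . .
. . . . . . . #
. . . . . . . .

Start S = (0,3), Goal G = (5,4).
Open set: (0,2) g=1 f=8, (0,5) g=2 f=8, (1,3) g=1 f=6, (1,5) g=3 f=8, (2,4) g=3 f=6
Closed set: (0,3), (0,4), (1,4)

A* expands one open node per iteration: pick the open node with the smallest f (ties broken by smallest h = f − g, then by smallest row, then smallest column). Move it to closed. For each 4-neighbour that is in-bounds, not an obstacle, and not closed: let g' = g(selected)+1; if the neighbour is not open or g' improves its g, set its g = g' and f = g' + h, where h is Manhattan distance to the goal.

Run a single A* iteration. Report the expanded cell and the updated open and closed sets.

step 1: expand (2,4) (f=6, h=3) → closed; open now [(0,2) g=1 f=8, (0,5) g=2 f=8, (1,3) g=1 f=6, (1,5) g=3 f=8, (2,3) g=4 f=8, (2,5) g=4 f=8, (3,4) g=4 f=6]

expanded=(2,4); open=[(0,2) g=1 f=8, (0,5) g=2 f=8, (1,3) g=1 f=6, (1,5) g=3 f=8, (2,3) g=4 f=8, (2,5) g=4 f=8, (3,4) g=4 f=6]; closed=[(0,3), (0,4), (1,4), (2,4)]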